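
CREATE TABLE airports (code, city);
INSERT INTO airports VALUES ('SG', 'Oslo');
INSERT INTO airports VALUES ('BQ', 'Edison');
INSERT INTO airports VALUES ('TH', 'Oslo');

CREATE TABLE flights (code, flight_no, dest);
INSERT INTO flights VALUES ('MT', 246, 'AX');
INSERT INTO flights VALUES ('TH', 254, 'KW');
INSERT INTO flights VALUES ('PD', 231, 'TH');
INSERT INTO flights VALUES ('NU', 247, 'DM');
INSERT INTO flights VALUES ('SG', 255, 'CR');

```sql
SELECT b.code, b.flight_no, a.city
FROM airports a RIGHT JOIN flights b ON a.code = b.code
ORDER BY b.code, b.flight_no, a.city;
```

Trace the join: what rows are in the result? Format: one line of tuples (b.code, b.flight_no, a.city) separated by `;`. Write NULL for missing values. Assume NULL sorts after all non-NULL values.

(MT, 246, NULL); (NU, 247, NULL); (PD, 231, NULL); (SG, 255, Oslo); (TH, 254, Oslo)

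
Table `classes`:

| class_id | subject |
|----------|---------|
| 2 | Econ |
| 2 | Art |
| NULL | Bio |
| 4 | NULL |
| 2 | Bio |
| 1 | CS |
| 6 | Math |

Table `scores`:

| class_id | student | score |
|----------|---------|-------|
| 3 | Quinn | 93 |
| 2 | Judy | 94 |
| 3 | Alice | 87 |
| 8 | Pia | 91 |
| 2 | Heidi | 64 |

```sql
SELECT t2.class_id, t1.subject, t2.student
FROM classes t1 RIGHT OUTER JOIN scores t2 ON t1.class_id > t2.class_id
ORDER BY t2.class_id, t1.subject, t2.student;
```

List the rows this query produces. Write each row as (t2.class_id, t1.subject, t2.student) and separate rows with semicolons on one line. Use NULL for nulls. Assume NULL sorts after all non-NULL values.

RIGHT JOIN keeps every row from `scores`; unmatched rows get NULL for `classes`'s columns.
Matching on t1.class_id > t2.class_id. A NULL in a compared column never satisfies the condition.
- class_id=2: no matching t2 row.
- class_id=2: no matching t2 row.
- class_id=NULL: no matching t2 row.
- class_id=4: 4 matching t2 row(s), so 4 row(s) emitted.
- class_id=2: no matching t2 row.
- class_id=1: no matching t2 row.
- class_id=6: 4 matching t2 row(s), so 4 row(s) emitted.
- 1 row(s) from t2 found no t1 partner → padded with NULL.
After projecting and ordering:
t2.class_id | t1.subject | t2.student
2 | Math | Heidi
2 | Math | Judy
2 | NULL | Heidi
2 | NULL | Judy
3 | Math | Alice
3 | Math | Quinn
3 | NULL | Alice
3 | NULL | Quinn
8 | NULL | Pia

(2, Math, Heidi); (2, Math, Judy); (2, NULL, Heidi); (2, NULL, Judy); (3, Math, Alice); (3, Math, Quinn); (3, NULL, Alice); (3, NULL, Quinn); (8, NULL, Pia)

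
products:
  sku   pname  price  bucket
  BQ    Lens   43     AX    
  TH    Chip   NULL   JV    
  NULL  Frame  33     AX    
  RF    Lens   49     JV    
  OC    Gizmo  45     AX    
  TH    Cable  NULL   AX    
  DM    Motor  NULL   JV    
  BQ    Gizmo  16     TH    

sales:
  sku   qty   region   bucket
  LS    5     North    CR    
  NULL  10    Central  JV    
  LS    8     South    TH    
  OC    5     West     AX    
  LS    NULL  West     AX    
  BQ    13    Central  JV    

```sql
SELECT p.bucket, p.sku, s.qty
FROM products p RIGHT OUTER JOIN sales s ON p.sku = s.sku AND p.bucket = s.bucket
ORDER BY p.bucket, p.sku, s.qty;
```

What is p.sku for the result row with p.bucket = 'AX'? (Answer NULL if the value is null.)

OC

RIGHT JOIN keeps every row from `sales`; unmatched rows get NULL for `products`'s columns.
Matching on p.sku = s.sku AND p.bucket = s.bucket. A NULL in a compared column never satisfies the condition.
Matched pairs: 1; unmatched s rows kept: 5.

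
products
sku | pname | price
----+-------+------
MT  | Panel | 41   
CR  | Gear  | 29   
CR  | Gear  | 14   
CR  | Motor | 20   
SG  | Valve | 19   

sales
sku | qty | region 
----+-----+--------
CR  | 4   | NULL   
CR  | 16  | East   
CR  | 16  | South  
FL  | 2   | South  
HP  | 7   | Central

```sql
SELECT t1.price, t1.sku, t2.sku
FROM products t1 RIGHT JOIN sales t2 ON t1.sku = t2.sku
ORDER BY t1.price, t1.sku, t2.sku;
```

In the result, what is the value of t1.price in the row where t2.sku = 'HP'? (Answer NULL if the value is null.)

RIGHT JOIN keeps every row from `sales`; unmatched rows get NULL for `products`'s columns.
Matching on t1.sku = t2.sku.
- t1 (sku=MT) has no partner in t2.
- t1 (sku=CR) pairs with 3 row(s) of t2.
- t1 (sku=CR) pairs with 3 row(s) of t2.
- t1 (sku=CR) pairs with 3 row(s) of t2.
- t1 (sku=SG) has no partner in t2.
- 2 t2 row(s) had no t1 match → kept, t1 columns NULL.

NULL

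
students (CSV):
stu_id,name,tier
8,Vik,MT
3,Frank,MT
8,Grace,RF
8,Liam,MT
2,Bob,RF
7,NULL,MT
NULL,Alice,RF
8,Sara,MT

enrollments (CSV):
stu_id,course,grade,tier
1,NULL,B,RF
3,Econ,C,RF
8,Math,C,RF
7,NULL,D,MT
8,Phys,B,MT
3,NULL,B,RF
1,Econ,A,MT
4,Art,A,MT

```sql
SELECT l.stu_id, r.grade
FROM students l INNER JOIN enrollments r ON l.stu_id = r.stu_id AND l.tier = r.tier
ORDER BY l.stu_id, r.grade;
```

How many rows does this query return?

INNER JOIN keeps only pairs where the ON condition holds.
Matching on l.stu_id = r.stu_id AND l.tier = r.tier. A NULL in a compared column never satisfies the condition.
- stu_id=8, tier=MT: 1 matching r row(s), so 1 row(s) emitted.
- stu_id=3, tier=MT: no matching r row, dropped.
- stu_id=8, tier=RF: 1 matching r row(s), so 1 row(s) emitted.
- stu_id=8, tier=MT: 1 matching r row(s), so 1 row(s) emitted.
- stu_id=2, tier=RF: no matching r row, dropped.
- stu_id=7, tier=MT: 1 matching r row(s), so 1 row(s) emitted.
- stu_id=NULL, tier=RF: no matching r row, dropped.
- stu_id=8, tier=MT: 1 matching r row(s), so 1 row(s) emitted.
Total: 5 rows.

5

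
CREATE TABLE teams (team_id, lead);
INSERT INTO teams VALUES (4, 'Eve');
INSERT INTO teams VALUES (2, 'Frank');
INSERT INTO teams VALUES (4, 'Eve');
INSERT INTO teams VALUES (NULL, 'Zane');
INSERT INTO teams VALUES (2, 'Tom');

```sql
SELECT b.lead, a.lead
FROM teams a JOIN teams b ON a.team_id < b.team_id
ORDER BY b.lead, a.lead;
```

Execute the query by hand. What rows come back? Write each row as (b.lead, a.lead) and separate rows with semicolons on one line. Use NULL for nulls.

(Eve, Frank); (Eve, Frank); (Eve, Tom); (Eve, Tom)

INNER JOIN keeps only pairs where the ON condition holds.
Matching on a.team_id < b.team_id. A NULL in a compared column never satisfies the condition.
- a row (team_id=4): no match → dropped.
- a row (team_id=2): matches 2 b row(s) → 2 output row(s).
- a row (team_id=4): no match → dropped.
- a row (team_id=NULL): no match → dropped.
- a row (team_id=2): matches 2 b row(s) → 2 output row(s).
After projecting and ordering:
b.lead | a.lead
Eve | Frank
Eve | Frank
Eve | Tom
Eve | Tom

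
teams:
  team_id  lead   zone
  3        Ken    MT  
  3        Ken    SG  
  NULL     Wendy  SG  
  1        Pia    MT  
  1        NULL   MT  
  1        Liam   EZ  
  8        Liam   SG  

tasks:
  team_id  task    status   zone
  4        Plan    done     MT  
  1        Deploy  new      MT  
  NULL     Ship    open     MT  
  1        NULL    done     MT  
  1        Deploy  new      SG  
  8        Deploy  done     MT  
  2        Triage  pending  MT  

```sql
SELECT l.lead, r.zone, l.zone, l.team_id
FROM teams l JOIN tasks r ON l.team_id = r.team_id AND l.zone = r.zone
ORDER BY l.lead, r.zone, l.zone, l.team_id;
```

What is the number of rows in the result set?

INNER JOIN keeps only pairs where the ON condition holds.
Matching on l.team_id = r.team_id AND l.zone = r.zone. A NULL in a compared column never satisfies the condition.
Matched pairs: 4.
Total: 4 rows.

4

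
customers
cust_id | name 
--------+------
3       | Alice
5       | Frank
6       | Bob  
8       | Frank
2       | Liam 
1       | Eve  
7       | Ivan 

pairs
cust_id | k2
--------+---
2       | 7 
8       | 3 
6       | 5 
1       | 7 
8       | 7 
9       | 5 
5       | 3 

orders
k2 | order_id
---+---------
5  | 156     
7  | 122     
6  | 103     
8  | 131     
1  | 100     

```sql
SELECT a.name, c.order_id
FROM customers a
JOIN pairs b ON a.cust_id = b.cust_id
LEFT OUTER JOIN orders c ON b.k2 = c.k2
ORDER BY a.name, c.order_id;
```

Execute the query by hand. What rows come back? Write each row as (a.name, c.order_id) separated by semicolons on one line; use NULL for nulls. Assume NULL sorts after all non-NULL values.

Step 1 — a INNER JOIN b on cust_id → 6 row(s).
Then LEFT JOIN `orders c` on k2: each of those 6 rows is kept; rows whose b.k2 has no match in c get NULL for c's columns.

(Bob, 156); (Eve, 122); (Frank, 122); (Frank, NULL); (Frank, NULL); (Liam, 122)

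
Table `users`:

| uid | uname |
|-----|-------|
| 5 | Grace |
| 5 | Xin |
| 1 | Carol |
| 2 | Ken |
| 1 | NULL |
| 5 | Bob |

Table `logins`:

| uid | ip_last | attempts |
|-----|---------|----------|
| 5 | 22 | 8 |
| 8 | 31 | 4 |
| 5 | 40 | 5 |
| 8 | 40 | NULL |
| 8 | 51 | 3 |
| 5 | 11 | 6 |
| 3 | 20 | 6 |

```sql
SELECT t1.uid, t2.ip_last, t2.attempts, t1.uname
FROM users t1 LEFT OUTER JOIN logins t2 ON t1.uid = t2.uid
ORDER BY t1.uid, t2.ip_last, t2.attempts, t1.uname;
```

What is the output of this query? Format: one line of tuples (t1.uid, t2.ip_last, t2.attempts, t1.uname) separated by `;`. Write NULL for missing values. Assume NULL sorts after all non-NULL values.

LEFT JOIN keeps every row from `users`; unmatched rows get NULL for `logins`'s columns.
Matching on t1.uid = t2.uid.
- t1 (uid=5) pairs with 3 row(s) of t2.
- t1 (uid=5) pairs with 3 row(s) of t2.
- t1 (uid=1) has no partner → padded with NULL.
- t1 (uid=2) has no partner → padded with NULL.
- t1 (uid=1) has no partner → padded with NULL.
- t1 (uid=5) pairs with 3 row(s) of t2.

(1, NULL, NULL, Carol); (1, NULL, NULL, NULL); (2, NULL, NULL, Ken); (5, 11, 6, Bob); (5, 11, 6, Grace); (5, 11, 6, Xin); (5, 22, 8, Bob); (5, 22, 8, Grace); (5, 22, 8, Xin); (5, 40, 5, Bob); (5, 40, 5, Grace); (5, 40, 5, Xin)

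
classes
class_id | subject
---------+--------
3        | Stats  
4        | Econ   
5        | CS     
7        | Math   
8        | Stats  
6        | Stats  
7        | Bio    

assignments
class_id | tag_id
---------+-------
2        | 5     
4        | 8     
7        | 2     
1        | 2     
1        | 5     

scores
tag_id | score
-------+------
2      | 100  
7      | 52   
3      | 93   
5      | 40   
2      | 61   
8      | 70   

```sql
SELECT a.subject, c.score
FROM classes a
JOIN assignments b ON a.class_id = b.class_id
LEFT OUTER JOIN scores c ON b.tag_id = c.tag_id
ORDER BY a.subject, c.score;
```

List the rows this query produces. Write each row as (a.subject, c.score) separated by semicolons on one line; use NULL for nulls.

(Bio, 61); (Bio, 100); (Econ, 70); (Math, 61); (Math, 100)

Evaluate left to right. First `classes a INNER JOIN assignments b` on class_id: 3 row(s).
Then LEFT JOIN `scores c` on tag_id: each of those 3 rows is kept; rows whose b.tag_id has no match in c get NULL for c's columns.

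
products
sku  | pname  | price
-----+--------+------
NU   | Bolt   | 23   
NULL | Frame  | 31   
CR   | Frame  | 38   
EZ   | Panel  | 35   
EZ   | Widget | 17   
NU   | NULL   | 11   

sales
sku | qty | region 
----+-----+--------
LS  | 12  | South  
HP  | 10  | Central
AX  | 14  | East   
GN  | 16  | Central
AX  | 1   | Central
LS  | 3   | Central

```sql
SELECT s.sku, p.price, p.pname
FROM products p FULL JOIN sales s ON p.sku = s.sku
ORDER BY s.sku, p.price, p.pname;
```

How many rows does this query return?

FULL OUTER JOIN keeps every row from both sides; unmatched rows get NULL for the other side's columns.
Matching on p.sku = s.sku. A NULL in a compared column never satisfies the condition.
- p[0] sku=NU → no match; kept with NULLs on the s side.
- p[1] sku=NULL → no match; kept with NULLs on the s side.
- p[2] sku=CR → no match; kept with NULLs on the s side.
- p[3] sku=EZ → no match; kept with NULLs on the s side.
- p[4] sku=EZ → no match; kept with NULLs on the s side.
- p[5] sku=NU → no match; kept with NULLs on the s side.
- 6 row(s) from s found no p partner → padded with NULL.
Total: 0 matched + 12 padded = 12 rows.

12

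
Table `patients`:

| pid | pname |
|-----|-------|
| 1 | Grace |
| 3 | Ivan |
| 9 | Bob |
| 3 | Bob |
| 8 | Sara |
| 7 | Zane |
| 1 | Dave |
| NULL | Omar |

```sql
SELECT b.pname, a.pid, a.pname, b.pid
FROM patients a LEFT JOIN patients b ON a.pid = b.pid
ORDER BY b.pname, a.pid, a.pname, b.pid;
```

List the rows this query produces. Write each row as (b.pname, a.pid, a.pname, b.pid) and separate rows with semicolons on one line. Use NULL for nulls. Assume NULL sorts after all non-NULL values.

LEFT JOIN keeps every row from `patients a`; unmatched rows get NULL for `patients b`'s columns.
Matching on a.pid = b.pid. A NULL in a compared column never satisfies the condition.
- a row (pid=1): matches 2 b row(s) → 2 output row(s).
- a row (pid=3): matches 2 b row(s) → 2 output row(s).
- a row (pid=9): matches 1 b row(s) → 1 output row(s).
- a row (pid=3): matches 2 b row(s) → 2 output row(s).
- a row (pid=8): matches 1 b row(s) → 1 output row(s).
- a row (pid=7): matches 1 b row(s) → 1 output row(s).
- a row (pid=1): matches 2 b row(s) → 2 output row(s).
- a row (pid=NULL): no match → kept, b columns NULL.

(Bob, 3, Bob, 3); (Bob, 3, Ivan, 3); (Bob, 9, Bob, 9); (Dave, 1, Dave, 1); (Dave, 1, Grace, 1); (Grace, 1, Dave, 1); (Grace, 1, Grace, 1); (Ivan, 3, Bob, 3); (Ivan, 3, Ivan, 3); (Sara, 8, Sara, 8); (Zane, 7, Zane, 7); (NULL, NULL, Omar, NULL)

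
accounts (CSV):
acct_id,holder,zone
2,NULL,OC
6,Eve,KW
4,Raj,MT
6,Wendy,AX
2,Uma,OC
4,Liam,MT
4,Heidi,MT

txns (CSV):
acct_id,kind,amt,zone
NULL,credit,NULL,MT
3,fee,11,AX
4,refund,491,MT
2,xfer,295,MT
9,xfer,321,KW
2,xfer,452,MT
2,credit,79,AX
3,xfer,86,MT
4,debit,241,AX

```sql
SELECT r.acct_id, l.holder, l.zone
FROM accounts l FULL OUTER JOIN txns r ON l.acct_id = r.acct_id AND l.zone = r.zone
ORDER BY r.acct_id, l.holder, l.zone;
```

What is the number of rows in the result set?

15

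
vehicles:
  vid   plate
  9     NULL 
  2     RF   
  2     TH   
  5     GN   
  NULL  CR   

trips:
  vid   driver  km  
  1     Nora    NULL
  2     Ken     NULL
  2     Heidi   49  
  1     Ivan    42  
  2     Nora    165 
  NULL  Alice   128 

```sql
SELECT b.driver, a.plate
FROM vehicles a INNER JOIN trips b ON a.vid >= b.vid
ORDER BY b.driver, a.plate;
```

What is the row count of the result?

INNER JOIN keeps only pairs where the ON condition holds.
Matching on a.vid >= b.vid. A NULL in a compared column never satisfies the condition.
- a row (vid=9): matches 5 b row(s) → 5 output row(s).
- a row (vid=2): matches 5 b row(s) → 5 output row(s).
- a row (vid=2): matches 5 b row(s) → 5 output row(s).
- a row (vid=5): matches 5 b row(s) → 5 output row(s).
- a row (vid=NULL): no match → dropped.
Total: 20 rows.

20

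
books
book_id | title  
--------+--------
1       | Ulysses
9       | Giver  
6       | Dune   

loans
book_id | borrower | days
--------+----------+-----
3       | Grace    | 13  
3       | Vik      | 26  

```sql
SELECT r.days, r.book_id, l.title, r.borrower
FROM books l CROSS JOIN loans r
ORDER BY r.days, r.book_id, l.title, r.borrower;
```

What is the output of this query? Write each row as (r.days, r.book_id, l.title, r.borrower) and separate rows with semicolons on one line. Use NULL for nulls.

(13, 3, Dune, Grace); (13, 3, Giver, Grace); (13, 3, Ulysses, Grace); (26, 3, Dune, Vik); (26, 3, Giver, Vik); (26, 3, Ulysses, Vik)

CROSS JOIN pairs every row of `books` with every row of `loans`: 3 × 2 = 6 rows.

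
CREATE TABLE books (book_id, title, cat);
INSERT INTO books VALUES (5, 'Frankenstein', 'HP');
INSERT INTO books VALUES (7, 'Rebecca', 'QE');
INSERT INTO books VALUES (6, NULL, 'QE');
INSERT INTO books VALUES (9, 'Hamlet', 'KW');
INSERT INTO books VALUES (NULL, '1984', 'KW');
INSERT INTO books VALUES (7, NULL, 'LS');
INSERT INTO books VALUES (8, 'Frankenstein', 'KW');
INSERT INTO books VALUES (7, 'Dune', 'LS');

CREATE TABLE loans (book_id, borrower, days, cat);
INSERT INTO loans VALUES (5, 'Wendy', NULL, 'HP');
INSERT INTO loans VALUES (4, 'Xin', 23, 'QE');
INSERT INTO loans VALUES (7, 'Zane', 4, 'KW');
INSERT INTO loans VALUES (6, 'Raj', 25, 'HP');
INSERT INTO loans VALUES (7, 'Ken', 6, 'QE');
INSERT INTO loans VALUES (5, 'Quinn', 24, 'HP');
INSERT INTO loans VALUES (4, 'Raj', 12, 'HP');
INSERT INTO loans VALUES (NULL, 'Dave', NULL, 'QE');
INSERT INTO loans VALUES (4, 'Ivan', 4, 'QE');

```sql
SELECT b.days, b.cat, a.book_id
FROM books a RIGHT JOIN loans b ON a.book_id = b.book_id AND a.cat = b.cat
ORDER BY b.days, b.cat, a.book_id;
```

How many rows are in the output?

9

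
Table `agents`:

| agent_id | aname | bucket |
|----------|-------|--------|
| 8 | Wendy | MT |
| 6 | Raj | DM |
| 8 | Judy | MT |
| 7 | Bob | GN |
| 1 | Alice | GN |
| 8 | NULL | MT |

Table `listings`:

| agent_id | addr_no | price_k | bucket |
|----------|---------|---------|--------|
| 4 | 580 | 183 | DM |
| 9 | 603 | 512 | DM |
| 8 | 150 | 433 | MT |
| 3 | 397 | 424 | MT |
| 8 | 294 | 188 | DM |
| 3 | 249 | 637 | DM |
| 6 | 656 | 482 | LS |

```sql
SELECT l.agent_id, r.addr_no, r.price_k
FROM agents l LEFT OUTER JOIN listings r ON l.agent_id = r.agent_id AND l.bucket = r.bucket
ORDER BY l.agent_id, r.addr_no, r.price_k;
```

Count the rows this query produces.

6

LEFT JOIN keeps every row from `agents`; unmatched rows get NULL for `listings`'s columns.
Matching on l.agent_id = r.agent_id AND l.bucket = r.bucket.
- l[0] agent_id=8, bucket=MT → 1 match(es) in r → 1 row(s).
- l[1] agent_id=6, bucket=DM → no match; kept with NULLs on the r side.
- l[2] agent_id=8, bucket=MT → 1 match(es) in r → 1 row(s).
- l[3] agent_id=7, bucket=GN → no match; kept with NULLs on the r side.
- l[4] agent_id=1, bucket=GN → no match; kept with NULLs on the r side.
- l[5] agent_id=8, bucket=MT → 1 match(es) in r → 1 row(s).
Total: 3 matched + 3 padded = 6 rows.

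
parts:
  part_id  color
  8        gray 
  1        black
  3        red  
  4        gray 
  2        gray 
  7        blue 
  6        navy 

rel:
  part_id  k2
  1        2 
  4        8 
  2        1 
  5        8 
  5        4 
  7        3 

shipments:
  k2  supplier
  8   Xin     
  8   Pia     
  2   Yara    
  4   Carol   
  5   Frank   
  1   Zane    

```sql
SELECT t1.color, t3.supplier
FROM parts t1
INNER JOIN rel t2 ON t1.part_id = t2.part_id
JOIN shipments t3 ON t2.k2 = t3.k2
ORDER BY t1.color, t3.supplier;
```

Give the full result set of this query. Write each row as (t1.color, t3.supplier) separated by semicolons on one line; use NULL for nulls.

Evaluate left to right. First `parts t1 INNER JOIN rel t2` on part_id: 4 row(s).
Then INNER JOIN `shipments t3` on k2: keep only rows whose t2.k2 appears in t3.

(black, Yara); (gray, Pia); (gray, Xin); (gray, Zane)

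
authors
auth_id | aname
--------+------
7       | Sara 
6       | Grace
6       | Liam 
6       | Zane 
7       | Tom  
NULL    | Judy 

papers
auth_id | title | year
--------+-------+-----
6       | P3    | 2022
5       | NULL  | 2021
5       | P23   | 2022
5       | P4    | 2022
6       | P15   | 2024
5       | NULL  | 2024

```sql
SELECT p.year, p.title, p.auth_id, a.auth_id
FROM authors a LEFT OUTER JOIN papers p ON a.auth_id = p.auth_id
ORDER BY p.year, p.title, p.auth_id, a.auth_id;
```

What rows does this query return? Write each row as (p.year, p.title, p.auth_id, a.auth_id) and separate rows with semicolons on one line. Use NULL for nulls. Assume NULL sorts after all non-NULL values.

(2022, P3, 6, 6); (2022, P3, 6, 6); (2022, P3, 6, 6); (2024, P15, 6, 6); (2024, P15, 6, 6); (2024, P15, 6, 6); (NULL, NULL, NULL, 7); (NULL, NULL, NULL, 7); (NULL, NULL, NULL, NULL)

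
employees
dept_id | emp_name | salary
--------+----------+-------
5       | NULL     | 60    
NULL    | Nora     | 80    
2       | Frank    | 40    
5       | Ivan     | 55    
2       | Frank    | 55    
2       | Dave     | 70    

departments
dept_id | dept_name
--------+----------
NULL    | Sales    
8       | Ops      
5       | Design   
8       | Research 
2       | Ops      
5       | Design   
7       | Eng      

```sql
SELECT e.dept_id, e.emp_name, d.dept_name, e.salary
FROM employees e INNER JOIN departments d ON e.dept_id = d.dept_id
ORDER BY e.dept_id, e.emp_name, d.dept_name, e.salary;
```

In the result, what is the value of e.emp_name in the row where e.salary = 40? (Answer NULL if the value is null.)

INNER JOIN keeps only pairs where the ON condition holds.
Matching on e.dept_id = d.dept_id. A NULL in a compared column never satisfies the condition.
- e row (dept_id=5): matches 2 d row(s) → 2 output row(s).
- e row (dept_id=NULL): no match → dropped.
- e row (dept_id=2): matches 1 d row(s) → 1 output row(s).
- e row (dept_id=5): matches 2 d row(s) → 2 output row(s).
- e row (dept_id=2): matches 1 d row(s) → 1 output row(s).
- e row (dept_id=2): matches 1 d row(s) → 1 output row(s).

Frank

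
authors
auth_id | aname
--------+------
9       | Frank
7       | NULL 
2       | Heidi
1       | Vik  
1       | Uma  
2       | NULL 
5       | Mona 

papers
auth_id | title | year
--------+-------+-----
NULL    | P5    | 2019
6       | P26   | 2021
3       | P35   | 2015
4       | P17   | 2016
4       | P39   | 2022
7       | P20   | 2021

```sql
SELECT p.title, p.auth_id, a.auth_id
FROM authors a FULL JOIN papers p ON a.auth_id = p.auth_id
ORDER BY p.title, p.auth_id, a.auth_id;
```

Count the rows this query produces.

12

FULL OUTER JOIN keeps every row from both sides; unmatched rows get NULL for the other side's columns.
Matching on a.auth_id = p.auth_id. A NULL in a compared column never satisfies the condition.
Matched pairs: 1; unmatched a rows kept: 6; unmatched p rows kept: 5.
Total: 1 matched + 11 padded = 12 rows.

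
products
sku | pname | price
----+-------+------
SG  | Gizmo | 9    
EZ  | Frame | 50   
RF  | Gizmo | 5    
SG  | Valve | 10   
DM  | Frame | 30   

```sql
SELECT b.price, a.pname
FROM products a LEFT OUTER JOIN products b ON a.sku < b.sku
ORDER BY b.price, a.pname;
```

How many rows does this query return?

LEFT JOIN keeps every row from `products a`; unmatched rows get NULL for `products b`'s columns.
Matching on a.sku < b.sku.
- a row (sku=SG): no match → kept, b columns NULL.
- a row (sku=EZ): matches 3 b row(s) → 3 output row(s).
- a row (sku=RF): matches 2 b row(s) → 2 output row(s).
- a row (sku=SG): no match → kept, b columns NULL.
- a row (sku=DM): matches 4 b row(s) → 4 output row(s).
Total: 9 matched + 2 padded = 11 rows.

11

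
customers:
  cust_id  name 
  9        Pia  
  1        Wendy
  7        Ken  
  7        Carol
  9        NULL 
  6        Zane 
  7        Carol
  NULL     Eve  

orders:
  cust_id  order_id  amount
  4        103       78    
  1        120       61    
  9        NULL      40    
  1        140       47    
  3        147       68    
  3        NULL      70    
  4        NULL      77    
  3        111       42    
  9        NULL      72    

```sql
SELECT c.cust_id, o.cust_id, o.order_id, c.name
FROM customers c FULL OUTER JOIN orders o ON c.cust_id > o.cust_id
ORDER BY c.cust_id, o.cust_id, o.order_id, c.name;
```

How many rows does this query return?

46

FULL OUTER JOIN keeps every row from both sides; unmatched rows get NULL for the other side's columns.
Matching on c.cust_id > o.cust_id. A NULL in a compared column never satisfies the condition.
- c row (cust_id=9): matches 7 o row(s) → 7 output row(s).
- c row (cust_id=1): no match → kept, o columns NULL.
- c row (cust_id=7): matches 7 o row(s) → 7 output row(s).
- c row (cust_id=7): matches 7 o row(s) → 7 output row(s).
- c row (cust_id=9): matches 7 o row(s) → 7 output row(s).
- c row (cust_id=6): matches 7 o row(s) → 7 output row(s).
- c row (cust_id=7): matches 7 o row(s) → 7 output row(s).
- c row (cust_id=NULL): no match → kept, o columns NULL.
- 2 o row(s) had no c match → kept, c columns NULL.
Total: 42 matched + 4 padded = 46 rows.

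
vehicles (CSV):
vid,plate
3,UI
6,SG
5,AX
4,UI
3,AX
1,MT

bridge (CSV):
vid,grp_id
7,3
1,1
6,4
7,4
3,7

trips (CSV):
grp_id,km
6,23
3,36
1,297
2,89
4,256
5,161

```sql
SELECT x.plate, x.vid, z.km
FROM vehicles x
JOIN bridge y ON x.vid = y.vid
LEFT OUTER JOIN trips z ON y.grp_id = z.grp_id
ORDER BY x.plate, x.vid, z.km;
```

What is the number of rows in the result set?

Step 1 — x INNER JOIN y on vid → 4 row(s).
Then LEFT JOIN `trips z` on grp_id: each of those 4 rows is kept; rows whose y.grp_id has no match in z get NULL for z's columns.
Result: 4 row(s).

4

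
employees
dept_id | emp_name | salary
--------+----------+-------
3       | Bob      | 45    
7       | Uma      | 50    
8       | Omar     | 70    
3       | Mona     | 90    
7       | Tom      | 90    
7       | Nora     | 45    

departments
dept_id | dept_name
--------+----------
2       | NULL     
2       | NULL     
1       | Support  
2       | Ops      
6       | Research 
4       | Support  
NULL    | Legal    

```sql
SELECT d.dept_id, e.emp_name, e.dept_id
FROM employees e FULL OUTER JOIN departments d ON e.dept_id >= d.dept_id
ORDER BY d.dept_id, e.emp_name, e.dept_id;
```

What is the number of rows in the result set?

FULL OUTER JOIN keeps every row from both sides; unmatched rows get NULL for the other side's columns.
Matching on e.dept_id >= d.dept_id. A NULL in a compared column never satisfies the condition.
- e row (dept_id=3): matches 4 d row(s) → 4 output row(s).
- e row (dept_id=7): matches 6 d row(s) → 6 output row(s).
- e row (dept_id=8): matches 6 d row(s) → 6 output row(s).
- e row (dept_id=3): matches 4 d row(s) → 4 output row(s).
- e row (dept_id=7): matches 6 d row(s) → 6 output row(s).
- e row (dept_id=7): matches 6 d row(s) → 6 output row(s).
- 1 d row(s) had no e match → kept, e columns NULL.
Total: 32 matched + 1 padded = 33 rows.

33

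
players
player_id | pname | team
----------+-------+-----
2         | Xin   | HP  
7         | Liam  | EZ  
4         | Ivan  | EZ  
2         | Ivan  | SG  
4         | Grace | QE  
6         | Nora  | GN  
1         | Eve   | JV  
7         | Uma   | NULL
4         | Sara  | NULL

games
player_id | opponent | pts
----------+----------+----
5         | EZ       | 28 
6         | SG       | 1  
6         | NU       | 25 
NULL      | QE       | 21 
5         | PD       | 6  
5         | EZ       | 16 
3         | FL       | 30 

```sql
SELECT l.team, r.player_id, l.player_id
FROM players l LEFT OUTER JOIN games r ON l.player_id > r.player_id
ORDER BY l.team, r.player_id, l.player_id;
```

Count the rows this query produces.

22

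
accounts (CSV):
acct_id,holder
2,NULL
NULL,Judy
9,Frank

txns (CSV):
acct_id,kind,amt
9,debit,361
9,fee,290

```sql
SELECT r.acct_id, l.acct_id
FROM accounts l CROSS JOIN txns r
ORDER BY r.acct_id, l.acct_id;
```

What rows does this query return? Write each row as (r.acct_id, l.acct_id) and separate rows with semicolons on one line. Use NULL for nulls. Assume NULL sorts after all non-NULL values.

(9, 2); (9, 2); (9, 9); (9, 9); (9, NULL); (9, NULL)

CROSS JOIN pairs every row of `accounts` with every row of `txns`: 3 × 2 = 6 rows.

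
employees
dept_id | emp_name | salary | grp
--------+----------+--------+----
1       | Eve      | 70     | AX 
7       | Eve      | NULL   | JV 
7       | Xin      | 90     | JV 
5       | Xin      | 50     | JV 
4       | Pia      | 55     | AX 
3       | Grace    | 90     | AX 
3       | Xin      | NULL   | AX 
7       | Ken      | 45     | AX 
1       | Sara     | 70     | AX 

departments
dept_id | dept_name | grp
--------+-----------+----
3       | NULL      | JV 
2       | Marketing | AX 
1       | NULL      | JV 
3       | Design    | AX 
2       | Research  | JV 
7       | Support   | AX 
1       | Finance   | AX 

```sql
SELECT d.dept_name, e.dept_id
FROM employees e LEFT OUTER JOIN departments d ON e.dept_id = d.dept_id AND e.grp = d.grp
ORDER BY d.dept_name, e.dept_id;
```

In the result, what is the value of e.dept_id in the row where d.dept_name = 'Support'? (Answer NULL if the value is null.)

7

LEFT JOIN keeps every row from `employees`; unmatched rows get NULL for `departments`'s columns.
Matching on e.dept_id = d.dept_id AND e.grp = d.grp.
Matched pairs: 5; unmatched e rows kept: 4.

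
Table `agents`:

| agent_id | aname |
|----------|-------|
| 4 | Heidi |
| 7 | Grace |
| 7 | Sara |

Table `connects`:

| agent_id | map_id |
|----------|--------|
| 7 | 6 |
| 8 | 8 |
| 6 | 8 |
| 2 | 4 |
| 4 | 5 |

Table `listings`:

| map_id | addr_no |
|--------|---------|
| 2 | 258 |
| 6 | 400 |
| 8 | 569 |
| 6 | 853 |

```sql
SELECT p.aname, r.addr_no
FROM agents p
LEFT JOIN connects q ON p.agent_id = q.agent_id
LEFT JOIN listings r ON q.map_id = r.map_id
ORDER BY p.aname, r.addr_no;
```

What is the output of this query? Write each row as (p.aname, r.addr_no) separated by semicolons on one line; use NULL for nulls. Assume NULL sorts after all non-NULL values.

Step 1 — p LEFT JOIN q on agent_id → 3 row(s).
Then LEFT JOIN `listings r` on map_id: each of those 3 rows is kept; rows whose q.map_id has no match in r get NULL for r's columns.

(Grace, 400); (Grace, 853); (Heidi, NULL); (Sara, 400); (Sara, 853)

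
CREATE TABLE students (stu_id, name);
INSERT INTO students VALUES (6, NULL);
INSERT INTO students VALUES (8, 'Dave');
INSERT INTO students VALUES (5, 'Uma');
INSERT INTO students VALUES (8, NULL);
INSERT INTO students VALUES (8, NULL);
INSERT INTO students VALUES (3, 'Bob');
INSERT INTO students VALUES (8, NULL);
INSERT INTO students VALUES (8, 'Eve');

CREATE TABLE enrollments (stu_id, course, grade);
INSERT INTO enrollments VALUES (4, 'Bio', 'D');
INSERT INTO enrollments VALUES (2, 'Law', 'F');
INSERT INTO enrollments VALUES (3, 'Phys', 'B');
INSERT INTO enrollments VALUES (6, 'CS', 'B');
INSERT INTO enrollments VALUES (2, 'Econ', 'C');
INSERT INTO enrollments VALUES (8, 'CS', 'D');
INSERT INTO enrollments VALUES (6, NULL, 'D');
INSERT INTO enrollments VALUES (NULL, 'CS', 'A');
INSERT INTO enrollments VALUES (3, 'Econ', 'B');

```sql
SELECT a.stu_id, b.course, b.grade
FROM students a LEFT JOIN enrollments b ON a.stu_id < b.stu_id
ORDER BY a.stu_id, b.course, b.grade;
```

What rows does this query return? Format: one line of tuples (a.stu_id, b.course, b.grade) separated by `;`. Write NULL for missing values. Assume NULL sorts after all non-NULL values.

(3, Bio, D); (3, CS, B); (3, CS, D); (3, NULL, D); (5, CS, B); (5, CS, D); (5, NULL, D); (6, CS, D); (8, NULL, NULL); (8, NULL, NULL); (8, NULL, NULL); (8, NULL, NULL); (8, NULL, NULL)

LEFT JOIN keeps every row from `students`; unmatched rows get NULL for `enrollments`'s columns.
Matching on a.stu_id < b.stu_id. A NULL in a compared column never satisfies the condition.
Matched pairs: 8; unmatched a rows kept: 5.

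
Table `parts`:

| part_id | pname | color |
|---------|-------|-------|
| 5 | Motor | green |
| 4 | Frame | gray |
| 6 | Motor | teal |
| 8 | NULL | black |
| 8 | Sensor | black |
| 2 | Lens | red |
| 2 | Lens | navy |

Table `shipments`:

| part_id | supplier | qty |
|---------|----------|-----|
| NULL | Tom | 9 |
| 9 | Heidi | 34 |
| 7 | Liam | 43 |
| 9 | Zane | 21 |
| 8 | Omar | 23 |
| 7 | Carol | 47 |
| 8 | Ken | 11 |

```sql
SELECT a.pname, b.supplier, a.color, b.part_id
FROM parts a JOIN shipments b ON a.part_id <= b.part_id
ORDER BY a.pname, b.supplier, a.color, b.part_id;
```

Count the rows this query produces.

38

INNER JOIN keeps only pairs where the ON condition holds.
Matching on a.part_id <= b.part_id. A NULL in a compared column never satisfies the condition.
Matched pairs: 38.
Total: 38 rows.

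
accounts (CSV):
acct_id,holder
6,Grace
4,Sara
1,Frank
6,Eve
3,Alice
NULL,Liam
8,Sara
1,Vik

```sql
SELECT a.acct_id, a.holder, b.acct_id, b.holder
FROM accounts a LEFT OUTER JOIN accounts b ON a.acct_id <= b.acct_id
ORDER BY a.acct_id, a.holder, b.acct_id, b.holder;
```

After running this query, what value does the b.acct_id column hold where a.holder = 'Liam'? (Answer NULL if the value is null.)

LEFT JOIN keeps every row from `accounts a`; unmatched rows get NULL for `accounts b`'s columns.
Matching on a.acct_id <= b.acct_id. A NULL in a compared column never satisfies the condition.
- a[0] acct_id=6 → 3 match(es) in b → 3 row(s).
- a[1] acct_id=4 → 4 match(es) in b → 4 row(s).
- a[2] acct_id=1 → 7 match(es) in b → 7 row(s).
- a[3] acct_id=6 → 3 match(es) in b → 3 row(s).
- a[4] acct_id=3 → 5 match(es) in b → 5 row(s).
- a[5] acct_id=NULL → no match; kept with NULLs on the b side.
- a[6] acct_id=8 → 1 match(es) in b → 1 row(s).
- a[7] acct_id=1 → 7 match(es) in b → 7 row(s).

NULL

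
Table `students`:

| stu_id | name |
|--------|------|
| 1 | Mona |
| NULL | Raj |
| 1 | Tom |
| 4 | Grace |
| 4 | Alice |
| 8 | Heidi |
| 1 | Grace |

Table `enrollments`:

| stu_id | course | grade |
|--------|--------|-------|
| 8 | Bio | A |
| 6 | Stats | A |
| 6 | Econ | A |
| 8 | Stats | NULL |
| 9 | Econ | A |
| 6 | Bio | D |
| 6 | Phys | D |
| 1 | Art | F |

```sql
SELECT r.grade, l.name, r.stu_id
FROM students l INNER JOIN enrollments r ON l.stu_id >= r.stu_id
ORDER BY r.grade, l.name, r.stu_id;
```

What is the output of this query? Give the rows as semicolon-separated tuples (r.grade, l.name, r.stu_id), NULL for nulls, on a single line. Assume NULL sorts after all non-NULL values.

INNER JOIN keeps only pairs where the ON condition holds.
Matching on l.stu_id >= r.stu_id. A NULL in a compared column never satisfies the condition.
- l[0] stu_id=1 → 1 match(es) in r → 1 row(s).
- l[1] stu_id=NULL → no match; dropped.
- l[2] stu_id=1 → 1 match(es) in r → 1 row(s).
- l[3] stu_id=4 → 1 match(es) in r → 1 row(s).
- l[4] stu_id=4 → 1 match(es) in r → 1 row(s).
- l[5] stu_id=8 → 7 match(es) in r → 7 row(s).
- l[6] stu_id=1 → 1 match(es) in r → 1 row(s).

(A, Heidi, 6); (A, Heidi, 6); (A, Heidi, 8); (D, Heidi, 6); (D, Heidi, 6); (F, Alice, 1); (F, Grace, 1); (F, Grace, 1); (F, Heidi, 1); (F, Mona, 1); (F, Tom, 1); (NULL, Heidi, 8)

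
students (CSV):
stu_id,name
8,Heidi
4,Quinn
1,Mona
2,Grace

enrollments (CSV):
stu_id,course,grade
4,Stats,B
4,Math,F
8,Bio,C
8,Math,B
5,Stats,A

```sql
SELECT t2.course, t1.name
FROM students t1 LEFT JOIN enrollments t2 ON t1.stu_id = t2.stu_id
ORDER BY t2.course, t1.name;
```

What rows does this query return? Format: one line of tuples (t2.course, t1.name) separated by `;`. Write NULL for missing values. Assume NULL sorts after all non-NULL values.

(Bio, Heidi); (Math, Heidi); (Math, Quinn); (Stats, Quinn); (NULL, Grace); (NULL, Mona)

LEFT JOIN keeps every row from `students`; unmatched rows get NULL for `enrollments`'s columns.
Matching on t1.stu_id = t2.stu_id.
Matched pairs: 4; unmatched t1 rows kept: 2.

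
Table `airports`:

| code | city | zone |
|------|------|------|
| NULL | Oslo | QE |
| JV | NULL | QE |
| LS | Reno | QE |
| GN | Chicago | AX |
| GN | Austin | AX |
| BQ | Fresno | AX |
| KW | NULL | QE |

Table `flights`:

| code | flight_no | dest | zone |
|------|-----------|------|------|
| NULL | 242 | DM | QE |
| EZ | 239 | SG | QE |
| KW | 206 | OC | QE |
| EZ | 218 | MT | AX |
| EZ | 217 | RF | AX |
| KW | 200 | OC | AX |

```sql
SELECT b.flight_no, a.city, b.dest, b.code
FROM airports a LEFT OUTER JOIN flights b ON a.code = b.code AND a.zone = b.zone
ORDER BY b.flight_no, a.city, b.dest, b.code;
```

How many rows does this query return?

LEFT JOIN keeps every row from `airports`; unmatched rows get NULL for `flights`'s columns.
Matching on a.code = b.code AND a.zone = b.zone. A NULL in a compared column never satisfies the condition.
- a[0] code=NULL, zone=QE → no match; kept with NULLs on the b side.
- a[1] code=JV, zone=QE → no match; kept with NULLs on the b side.
- a[2] code=LS, zone=QE → no match; kept with NULLs on the b side.
- a[3] code=GN, zone=AX → no match; kept with NULLs on the b side.
- a[4] code=GN, zone=AX → no match; kept with NULLs on the b side.
- a[5] code=BQ, zone=AX → no match; kept with NULLs on the b side.
- a[6] code=KW, zone=QE → 1 match(es) in b → 1 row(s).
Total: 1 matched + 6 padded = 7 rows.

7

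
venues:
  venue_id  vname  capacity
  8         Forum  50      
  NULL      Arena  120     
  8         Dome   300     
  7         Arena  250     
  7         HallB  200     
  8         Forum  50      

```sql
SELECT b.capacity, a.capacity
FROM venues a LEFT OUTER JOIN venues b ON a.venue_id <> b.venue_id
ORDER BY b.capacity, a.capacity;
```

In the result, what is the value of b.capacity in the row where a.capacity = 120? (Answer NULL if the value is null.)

NULL

LEFT JOIN keeps every row from `venues a`; unmatched rows get NULL for `venues b`'s columns.
Matching on a.venue_id <> b.venue_id. A NULL in a compared column never satisfies the condition.
Matched pairs: 12; unmatched a rows kept: 1.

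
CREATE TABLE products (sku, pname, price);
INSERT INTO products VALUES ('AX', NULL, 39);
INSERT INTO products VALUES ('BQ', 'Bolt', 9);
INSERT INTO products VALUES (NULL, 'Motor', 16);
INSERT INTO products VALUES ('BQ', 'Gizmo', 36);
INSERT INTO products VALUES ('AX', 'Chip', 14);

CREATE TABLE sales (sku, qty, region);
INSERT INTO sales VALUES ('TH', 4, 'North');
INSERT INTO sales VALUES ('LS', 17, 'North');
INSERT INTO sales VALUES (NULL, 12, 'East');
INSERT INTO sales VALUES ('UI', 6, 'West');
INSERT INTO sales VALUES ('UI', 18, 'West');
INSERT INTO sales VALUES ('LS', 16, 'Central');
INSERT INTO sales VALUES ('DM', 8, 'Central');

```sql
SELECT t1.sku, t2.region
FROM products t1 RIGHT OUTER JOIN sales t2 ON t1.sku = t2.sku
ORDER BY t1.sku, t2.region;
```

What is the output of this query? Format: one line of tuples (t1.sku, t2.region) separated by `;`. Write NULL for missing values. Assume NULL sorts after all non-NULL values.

(NULL, Central); (NULL, Central); (NULL, East); (NULL, North); (NULL, North); (NULL, West); (NULL, West)

RIGHT JOIN keeps every row from `sales`; unmatched rows get NULL for `products`'s columns.
Matching on t1.sku = t2.sku. A NULL in a compared column never satisfies the condition.
- t1 row (sku=AX): no match.
- t1 row (sku=BQ): no match.
- t1 row (sku=NULL): no match.
- t1 row (sku=BQ): no match.
- t1 row (sku=AX): no match.
- 7 row(s) from t2 found no t1 partner → padded with NULL.
After projecting and ordering:
t1.sku | t2.region
NULL | Central
NULL | Central
NULL | East
NULL | North
NULL | North
NULL | West
NULL | West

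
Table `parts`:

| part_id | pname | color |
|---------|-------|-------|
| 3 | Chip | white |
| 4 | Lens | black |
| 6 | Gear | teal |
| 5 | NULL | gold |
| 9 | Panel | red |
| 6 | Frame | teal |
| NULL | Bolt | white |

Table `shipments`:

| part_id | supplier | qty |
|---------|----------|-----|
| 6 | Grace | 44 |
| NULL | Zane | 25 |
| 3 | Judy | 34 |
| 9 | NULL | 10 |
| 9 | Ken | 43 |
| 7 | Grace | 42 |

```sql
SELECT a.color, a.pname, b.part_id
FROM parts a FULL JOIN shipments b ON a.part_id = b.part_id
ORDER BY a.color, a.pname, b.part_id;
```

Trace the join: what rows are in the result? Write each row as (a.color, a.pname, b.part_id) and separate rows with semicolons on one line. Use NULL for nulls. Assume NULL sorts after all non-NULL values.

(black, Lens, NULL); (gold, NULL, NULL); (red, Panel, 9); (red, Panel, 9); (teal, Frame, 6); (teal, Gear, 6); (white, Bolt, NULL); (white, Chip, 3); (NULL, NULL, 7); (NULL, NULL, NULL)

FULL OUTER JOIN keeps every row from both sides; unmatched rows get NULL for the other side's columns.
Matching on a.part_id = b.part_id. A NULL in a compared column never satisfies the condition.
Matched pairs: 5; unmatched a rows kept: 3; unmatched b rows kept: 2.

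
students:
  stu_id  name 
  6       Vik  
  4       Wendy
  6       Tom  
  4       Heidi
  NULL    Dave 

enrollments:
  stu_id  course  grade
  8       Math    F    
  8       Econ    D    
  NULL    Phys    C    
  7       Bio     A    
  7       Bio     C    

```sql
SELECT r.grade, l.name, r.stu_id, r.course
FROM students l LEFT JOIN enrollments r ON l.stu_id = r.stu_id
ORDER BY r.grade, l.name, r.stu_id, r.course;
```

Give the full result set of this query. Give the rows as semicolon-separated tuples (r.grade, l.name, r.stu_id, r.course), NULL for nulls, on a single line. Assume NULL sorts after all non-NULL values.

LEFT JOIN keeps every row from `students`; unmatched rows get NULL for `enrollments`'s columns.
Matching on l.stu_id = r.stu_id. A NULL in a compared column never satisfies the condition.
- stu_id=6: no r row matches, row kept with r columns NULL.
- stu_id=4: no r row matches, row kept with r columns NULL.
- stu_id=6: no r row matches, row kept with r columns NULL.
- stu_id=4: no r row matches, row kept with r columns NULL.
- stu_id=NULL: no r row matches, row kept with r columns NULL.
After projecting and ordering:
r.grade | l.name | r.stu_id | r.course
NULL | Dave | NULL | NULL
NULL | Heidi | NULL | NULL
NULL | Tom | NULL | NULL
NULL | Vik | NULL | NULL
NULL | Wendy | NULL | NULL

(NULL, Dave, NULL, NULL); (NULL, Heidi, NULL, NULL); (NULL, Tom, NULL, NULL); (NULL, Vik, NULL, NULL); (NULL, Wendy, NULL, NULL)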